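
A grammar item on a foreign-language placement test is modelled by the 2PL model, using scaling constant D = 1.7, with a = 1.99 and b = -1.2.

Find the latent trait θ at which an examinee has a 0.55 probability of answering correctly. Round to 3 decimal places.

-1.141

P(θ) = 1 / (1 + exp(−D·a(θ − b)))
logit = ln(0.5500/0.4500) = 0.2007
θ = b + logit/(1.7·a) = -1.2 + 0.2007/3.3830 = -1.1407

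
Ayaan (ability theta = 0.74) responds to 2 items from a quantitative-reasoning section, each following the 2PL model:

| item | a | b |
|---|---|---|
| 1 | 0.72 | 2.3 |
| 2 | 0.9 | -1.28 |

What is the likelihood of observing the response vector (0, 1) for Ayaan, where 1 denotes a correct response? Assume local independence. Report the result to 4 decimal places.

0.6492

P(theta) = 1 / (1 + exp(−a(theta − b)))
P_1 = 1/(1+e^{1.1232}) = 0.2454
P_2 = 1/(1+e^{-1.8180}) = 0.8603
L = (1−P_1) × P_2 = 0.7546 × 0.8603 = 0.64919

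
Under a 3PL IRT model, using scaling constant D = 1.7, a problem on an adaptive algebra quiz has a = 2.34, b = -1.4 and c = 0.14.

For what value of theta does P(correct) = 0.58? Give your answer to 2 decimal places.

-1.39

P(theta) = c + (1 − c) · 1 / (1 + exp(−D·a(theta − b)))
Remove guessing floor: (0.58 − 0.14)/(1 − 0.14) = 0.5116
logit = ln(0.5116/0.4884) = 0.0465
theta = b + logit/(1.7·a) = -1.4 + 0.0465/3.9780 = -1.3883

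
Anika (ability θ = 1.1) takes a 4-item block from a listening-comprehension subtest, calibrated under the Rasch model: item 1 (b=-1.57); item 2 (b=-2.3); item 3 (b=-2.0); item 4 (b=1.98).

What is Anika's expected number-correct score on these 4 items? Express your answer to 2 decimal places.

P(θ) = 1 / (1 + exp(−(θ − b)))
P_1 = 1/(1+e^{-2.6700}) = 0.9352
P_2 = 1/(1+e^{-3.4000}) = 0.9677
P_3 = 1/(1+e^{-3.1000}) = 0.9569
P_4 = 1/(1+e^{0.8800}) = 0.2932
E[score] = 0.9352 + 0.9677 + 0.9569 + 0.2932 = 3.1530

3.15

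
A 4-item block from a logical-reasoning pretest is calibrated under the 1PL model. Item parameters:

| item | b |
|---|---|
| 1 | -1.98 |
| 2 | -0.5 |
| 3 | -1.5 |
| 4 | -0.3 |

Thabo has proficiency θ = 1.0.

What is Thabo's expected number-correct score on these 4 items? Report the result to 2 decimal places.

3.48

P(θ) = 1 / (1 + exp(−(θ − b)))
P_1 = 1/(1+e^{-2.9800}) = 0.9517
P_2 = 1/(1+e^{-1.5000}) = 0.8176
P_3 = 1/(1+e^{-2.5000}) = 0.9241
P_4 = 1/(1+e^{-1.3000}) = 0.7858
E[score] = 0.9517 + 0.8176 + 0.9241 + 0.7858 = 3.4792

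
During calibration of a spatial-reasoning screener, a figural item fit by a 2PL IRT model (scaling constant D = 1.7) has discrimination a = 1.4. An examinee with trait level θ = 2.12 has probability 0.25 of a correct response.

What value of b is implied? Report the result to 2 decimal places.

P(θ) = 1 / (1 + exp(−D·a(θ − b)))
logit(0.25) = ln(0.25/0.75) = -1.0986
b = θ − logit/(1.7·a) = 2.12 − (-1.0986)/2.3800 = 2.5816

2.58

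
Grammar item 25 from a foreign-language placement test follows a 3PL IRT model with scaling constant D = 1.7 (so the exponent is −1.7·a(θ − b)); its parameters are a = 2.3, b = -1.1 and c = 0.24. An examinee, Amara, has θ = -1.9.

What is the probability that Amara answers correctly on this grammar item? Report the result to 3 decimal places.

P(θ) = c + (1 − c) · 1 / (1 + exp(−D·a(θ − b)))
Exponent: 1.7 × 2.3 × (-1.9 − (-1.1)) = -3.1280
1/(1 + e^{3.1280}) = 0.0420
P = 0.24 + 0.76 × 0.0420 = 0.2719

0.272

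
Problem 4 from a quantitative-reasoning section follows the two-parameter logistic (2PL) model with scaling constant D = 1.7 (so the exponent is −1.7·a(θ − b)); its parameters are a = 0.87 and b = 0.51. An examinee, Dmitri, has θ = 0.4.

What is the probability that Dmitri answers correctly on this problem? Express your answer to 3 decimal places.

0.459

P(θ) = 1 / (1 + exp(−D·a(θ − b)))
Exponent: 1.7 × 0.87 × (0.4 − 0.51) = -0.1627
1/(1 + e^{0.1627}) = 0.4594
P = 0.4594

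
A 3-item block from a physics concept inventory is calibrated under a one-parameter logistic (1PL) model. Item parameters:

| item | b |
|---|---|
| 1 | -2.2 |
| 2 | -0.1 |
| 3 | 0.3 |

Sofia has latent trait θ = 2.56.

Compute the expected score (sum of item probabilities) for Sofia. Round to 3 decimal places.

2.832

P(θ) = 1 / (1 + exp(−(θ − b)))
P_1 = 1/(1+e^{-4.7600}) = 0.9915
P_2 = 1/(1+e^{-2.6600}) = 0.9346
P_3 = 1/(1+e^{-2.2600}) = 0.9055
E[score] = 0.9915 + 0.9346 + 0.9055 = 2.8316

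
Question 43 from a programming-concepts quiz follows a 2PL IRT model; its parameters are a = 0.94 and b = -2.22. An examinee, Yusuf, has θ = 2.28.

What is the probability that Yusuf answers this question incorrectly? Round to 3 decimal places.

0.014

P(θ) = 1 / (1 + exp(−a(θ − b)))
Exponent: 0.94 × (2.28 − (-2.22)) = 4.2300
1/(1 + e^{-4.2300}) = 0.9857
P(incorrect) = 1 − 0.9857 = 0.0143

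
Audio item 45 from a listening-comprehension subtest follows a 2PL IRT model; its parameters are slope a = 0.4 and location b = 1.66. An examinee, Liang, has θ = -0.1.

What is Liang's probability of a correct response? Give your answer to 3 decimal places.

0.331

P(θ) = 1 / (1 + exp(−a(θ − b)))
Exponent: 0.4 × (-0.1 − 1.66) = -0.7040
1/(1 + e^{0.7040}) = 0.3309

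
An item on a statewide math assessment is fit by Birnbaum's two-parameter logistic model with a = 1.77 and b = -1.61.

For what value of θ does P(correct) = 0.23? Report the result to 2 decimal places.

P(θ) = 1 / (1 + exp(−a(θ − b)))
logit = ln(0.2300/0.7700) = -1.2083
θ = b + logit/(a) = -1.61 + (-1.2083)/1.7700 = -2.2927

-2.29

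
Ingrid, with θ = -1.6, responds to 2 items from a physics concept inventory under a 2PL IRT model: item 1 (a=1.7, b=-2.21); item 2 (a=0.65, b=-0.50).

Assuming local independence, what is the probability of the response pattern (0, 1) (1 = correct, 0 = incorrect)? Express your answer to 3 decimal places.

0.086

P(θ) = 1 / (1 + exp(−a(θ − b)))
P_1 = 1/(1+e^{-1.0370}) = 0.7383
P_2 = 1/(1+e^{0.7150}) = 0.3285
L = (1−P_1) × P_2 = 0.2617 × 0.3285 = 0.08598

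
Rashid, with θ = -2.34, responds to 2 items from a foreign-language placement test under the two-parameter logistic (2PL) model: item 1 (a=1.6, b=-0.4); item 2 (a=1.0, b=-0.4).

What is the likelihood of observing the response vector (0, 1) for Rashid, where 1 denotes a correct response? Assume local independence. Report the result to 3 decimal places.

0.120

P(θ) = 1 / (1 + exp(−a(θ − b)))
P_1 = 1/(1+e^{3.1040}) = 0.0429
P_2 = 1/(1+e^{1.9400}) = 0.1256
L = (1−P_1) × P_2 = 0.9571 × 0.1256 = 0.12025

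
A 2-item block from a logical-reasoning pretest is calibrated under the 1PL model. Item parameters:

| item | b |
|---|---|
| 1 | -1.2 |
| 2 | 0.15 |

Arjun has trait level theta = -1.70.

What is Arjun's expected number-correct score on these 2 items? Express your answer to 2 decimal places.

P(theta) = 1 / (1 + exp(−(theta − b)))
P_1 = 1/(1+e^{0.5000}) = 0.3775
P_2 = 1/(1+e^{1.8500}) = 0.1359
E[score] = 0.3775 + 0.1359 = 0.5134

0.51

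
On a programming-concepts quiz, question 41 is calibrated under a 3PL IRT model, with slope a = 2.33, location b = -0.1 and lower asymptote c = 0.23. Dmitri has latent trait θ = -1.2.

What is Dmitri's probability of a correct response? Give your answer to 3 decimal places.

0.285

P(θ) = c + (1 − c) · 1 / (1 + exp(−a(θ − b)))
Exponent: 2.33 × (-1.2 − (-0.1)) = -2.5630
1/(1 + e^{2.5630}) = 0.0716
P = 0.23 + 0.77 × 0.0716 = 0.2851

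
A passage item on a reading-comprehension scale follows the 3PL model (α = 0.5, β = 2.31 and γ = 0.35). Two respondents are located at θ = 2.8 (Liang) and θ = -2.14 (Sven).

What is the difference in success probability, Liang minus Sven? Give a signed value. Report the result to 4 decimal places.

P(θ) = γ + (1 − γ) · 1 / (1 + exp(−α(θ − β)))
P(Liang) = 0.7146  [exponent 0.2450]
P(Sven) = 0.4134  [exponent -2.2250]
Difference = 0.7146 − 0.4134 = 0.3012

0.3012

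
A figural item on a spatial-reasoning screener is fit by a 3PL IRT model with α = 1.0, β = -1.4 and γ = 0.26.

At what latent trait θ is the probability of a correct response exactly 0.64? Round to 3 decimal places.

-1.346

P(θ) = γ + (1 − γ) · 1 / (1 + exp(−α(θ − β)))
Remove guessing floor: (0.64 − 0.26)/(1 − 0.26) = 0.5135
logit = ln(0.5135/0.4865) = 0.0541
θ = β + logit/(α) = -1.4 + 0.0541/1.0000 = -1.3459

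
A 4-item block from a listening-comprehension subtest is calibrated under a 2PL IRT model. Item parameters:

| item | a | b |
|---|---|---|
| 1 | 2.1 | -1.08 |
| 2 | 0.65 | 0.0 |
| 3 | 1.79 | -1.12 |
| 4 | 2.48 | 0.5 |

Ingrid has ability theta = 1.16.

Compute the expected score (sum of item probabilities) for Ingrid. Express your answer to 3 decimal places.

3.492

P(theta) = 1 / (1 + exp(−a(theta − b)))
P_1 = 1/(1+e^{-4.7040}) = 0.9910
P_2 = 1/(1+e^{-0.7540}) = 0.6800
P_3 = 1/(1+e^{-4.0812}) = 0.9834
P_4 = 1/(1+e^{-1.6368}) = 0.8371
E[score] = 0.9910 + 0.6800 + 0.9834 + 0.8371 = 3.4916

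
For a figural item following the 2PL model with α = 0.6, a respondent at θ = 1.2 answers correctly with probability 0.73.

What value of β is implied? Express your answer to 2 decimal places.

-0.46

P(θ) = 1 / (1 + exp(−α(θ − β)))
logit(0.73) = ln(0.73/0.27) = 0.9946
β = θ − logit/(α) = 1.2 − 0.9946/0.6000 = -0.4577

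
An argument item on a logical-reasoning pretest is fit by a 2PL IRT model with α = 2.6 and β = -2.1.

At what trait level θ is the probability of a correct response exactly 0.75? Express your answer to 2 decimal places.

-1.68

P(θ) = 1 / (1 + exp(−α(θ − β)))
logit = ln(0.7500/0.2500) = 1.0986
θ = β + logit/(α) = -2.1 + 1.0986/2.6000 = -1.6775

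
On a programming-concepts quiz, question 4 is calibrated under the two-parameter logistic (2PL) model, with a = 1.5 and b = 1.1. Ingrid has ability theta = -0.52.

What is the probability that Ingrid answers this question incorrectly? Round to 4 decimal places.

P(theta) = 1 / (1 + exp(−a(theta − b)))
Exponent: 1.5 × (-0.52 − 1.1) = -2.4300
1/(1 + e^{2.4300}) = 0.0809
P(incorrect) = 1 − 0.0809 = 0.9191

0.9191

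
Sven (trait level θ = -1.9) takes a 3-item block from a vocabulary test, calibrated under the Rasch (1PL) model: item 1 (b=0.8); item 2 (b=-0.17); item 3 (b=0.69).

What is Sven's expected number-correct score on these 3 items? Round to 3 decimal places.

0.283

P(θ) = 1 / (1 + exp(−(θ − b)))
P_1 = 1/(1+e^{2.7000}) = 0.0630
P_2 = 1/(1+e^{1.7300}) = 0.1506
P_3 = 1/(1+e^{2.5900}) = 0.0698
E[score] = 0.0630 + 0.1506 + 0.0698 = 0.2833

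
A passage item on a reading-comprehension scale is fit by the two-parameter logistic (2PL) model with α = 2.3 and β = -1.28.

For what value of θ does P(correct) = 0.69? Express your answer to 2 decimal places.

P(θ) = 1 / (1 + exp(−α(θ − β)))
logit = ln(0.6900/0.3100) = 0.8001
θ = β + logit/(α) = -1.28 + 0.8001/2.3000 = -0.9321

-0.93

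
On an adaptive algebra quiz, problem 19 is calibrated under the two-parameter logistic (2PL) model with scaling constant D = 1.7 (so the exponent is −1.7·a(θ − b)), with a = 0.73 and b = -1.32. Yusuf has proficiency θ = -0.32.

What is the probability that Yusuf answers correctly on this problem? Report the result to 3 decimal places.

P(θ) = 1 / (1 + exp(−D·a(θ − b)))
Exponent: 1.7 × 0.73 × (-0.32 − (-1.32)) = 1.2410
1/(1 + e^{-1.2410}) = 0.7757
P = 0.7757

0.776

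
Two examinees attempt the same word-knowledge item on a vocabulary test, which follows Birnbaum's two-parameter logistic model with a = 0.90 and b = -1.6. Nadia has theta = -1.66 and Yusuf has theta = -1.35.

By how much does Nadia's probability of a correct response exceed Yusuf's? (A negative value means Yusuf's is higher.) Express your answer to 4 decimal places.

-0.0695

P(theta) = 1 / (1 + exp(−a(theta − b)))
P(Nadia) = 0.4865  [exponent -0.0540]
P(Yusuf) = 0.5560  [exponent 0.2250]
Difference = 0.4865 − 0.5560 = -0.0695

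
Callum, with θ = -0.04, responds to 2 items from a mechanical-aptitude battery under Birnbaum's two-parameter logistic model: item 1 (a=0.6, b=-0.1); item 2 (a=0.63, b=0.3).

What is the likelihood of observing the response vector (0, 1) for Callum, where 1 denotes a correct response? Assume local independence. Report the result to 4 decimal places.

0.2193

P(θ) = 1 / (1 + exp(−a(θ − b)))
P_1 = 1/(1+e^{-0.0360}) = 0.5090
P_2 = 1/(1+e^{0.2142}) = 0.4467
L = (1−P_1) × P_2 = 0.4910 × 0.4467 = 0.21931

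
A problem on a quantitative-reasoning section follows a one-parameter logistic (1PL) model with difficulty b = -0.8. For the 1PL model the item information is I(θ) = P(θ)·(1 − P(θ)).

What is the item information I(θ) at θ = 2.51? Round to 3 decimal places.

0.034

P = 1/(1+e^{-3.3100}) = 0.9648
P(1−P) = 0.9648 × 0.0352 = 0.0340
I = P(1−P) = 0.03399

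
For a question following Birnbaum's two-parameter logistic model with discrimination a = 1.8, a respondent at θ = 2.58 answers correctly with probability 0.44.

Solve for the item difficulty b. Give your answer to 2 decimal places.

P(θ) = 1 / (1 + exp(−a(θ − b)))
logit(0.44) = ln(0.44/0.56) = -0.2412
b = θ − logit/(a) = 2.58 − (-0.2412)/1.8000 = 2.7140

2.71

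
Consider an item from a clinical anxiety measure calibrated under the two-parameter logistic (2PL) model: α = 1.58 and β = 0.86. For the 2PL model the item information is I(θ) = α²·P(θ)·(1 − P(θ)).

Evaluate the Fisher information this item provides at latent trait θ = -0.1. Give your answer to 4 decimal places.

P = 1/(1+e^{1.5168}) = 0.1799
P(1−P) = 0.1799 × 0.8201 = 0.1476
I = α² × P(1−P) = 1.58² × 0.1476 = 0.36836

0.3684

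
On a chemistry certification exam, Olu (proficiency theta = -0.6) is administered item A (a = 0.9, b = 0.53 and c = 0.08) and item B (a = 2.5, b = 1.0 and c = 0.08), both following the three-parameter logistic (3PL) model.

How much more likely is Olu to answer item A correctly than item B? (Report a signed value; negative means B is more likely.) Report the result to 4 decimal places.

0.2278

P(theta) = c + (1 − c) · 1 / (1 + exp(−a(theta − b)))
P_A = 0.3244
P_B = 0.0965
P_A − P_B = 0.2278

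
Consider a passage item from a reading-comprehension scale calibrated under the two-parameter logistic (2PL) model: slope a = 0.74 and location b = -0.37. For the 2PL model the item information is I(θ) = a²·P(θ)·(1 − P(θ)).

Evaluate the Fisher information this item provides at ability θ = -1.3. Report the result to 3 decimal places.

0.122

P = 1/(1+e^{0.6882}) = 0.3344
P(1−P) = 0.3344 × 0.6656 = 0.2226
I = a² × P(1−P) = 0.74² × 0.2226 = 0.12189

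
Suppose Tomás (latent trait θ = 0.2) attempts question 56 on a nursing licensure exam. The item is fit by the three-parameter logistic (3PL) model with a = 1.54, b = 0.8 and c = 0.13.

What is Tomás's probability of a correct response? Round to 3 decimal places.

0.377

P(θ) = c + (1 − c) · 1 / (1 + exp(−a(θ − b)))
Exponent: 1.54 × (0.2 − 0.8) = -0.9240
1/(1 + e^{0.9240}) = 0.2841
P = 0.13 + 0.87 × 0.2841 = 0.3772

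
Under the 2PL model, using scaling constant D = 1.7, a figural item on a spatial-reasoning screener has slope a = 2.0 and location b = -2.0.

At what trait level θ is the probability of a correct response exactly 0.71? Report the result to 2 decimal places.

-1.74

P(θ) = 1 / (1 + exp(−D·a(θ − b)))
logit = ln(0.7100/0.2900) = 0.8954
θ = b + logit/(1.7·a) = -2.0 + 0.8954/3.4000 = -1.7367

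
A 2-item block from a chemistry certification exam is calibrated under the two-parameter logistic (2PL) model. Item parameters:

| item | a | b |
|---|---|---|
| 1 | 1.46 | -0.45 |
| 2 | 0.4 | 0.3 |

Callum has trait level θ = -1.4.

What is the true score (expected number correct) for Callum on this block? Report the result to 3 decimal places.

P(θ) = 1 / (1 + exp(−a(θ − b)))
P_1 = 1/(1+e^{1.3870}) = 0.1999
P_2 = 1/(1+e^{0.6800}) = 0.3363
E[score] = 0.1999 + 0.3363 = 0.5361

0.536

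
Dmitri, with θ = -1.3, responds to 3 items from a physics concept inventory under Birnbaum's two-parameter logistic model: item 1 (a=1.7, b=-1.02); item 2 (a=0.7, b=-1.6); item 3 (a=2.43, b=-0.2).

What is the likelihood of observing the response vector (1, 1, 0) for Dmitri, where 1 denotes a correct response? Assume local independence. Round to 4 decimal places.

0.1980

P(θ) = 1 / (1 + exp(−a(θ − b)))
P_1 = 1/(1+e^{0.4760}) = 0.3832
P_2 = 1/(1+e^{-0.2100}) = 0.5523
P_3 = 1/(1+e^{2.6730}) = 0.0646
L = P_1 × P_2 × (1−P_3) = 0.3832 × 0.5523 × 0.9354 = 0.19797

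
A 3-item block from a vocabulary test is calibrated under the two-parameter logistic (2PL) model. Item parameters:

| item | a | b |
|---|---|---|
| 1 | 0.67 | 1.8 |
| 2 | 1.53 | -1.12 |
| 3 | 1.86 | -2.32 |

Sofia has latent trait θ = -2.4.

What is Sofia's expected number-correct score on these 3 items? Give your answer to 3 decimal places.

0.643

P(θ) = 1 / (1 + exp(−a(θ − b)))
P_1 = 1/(1+e^{2.8140}) = 0.0566
P_2 = 1/(1+e^{1.9584}) = 0.1236
P_3 = 1/(1+e^{0.1488}) = 0.4629
E[score] = 0.0566 + 0.1236 + 0.4629 = 0.6431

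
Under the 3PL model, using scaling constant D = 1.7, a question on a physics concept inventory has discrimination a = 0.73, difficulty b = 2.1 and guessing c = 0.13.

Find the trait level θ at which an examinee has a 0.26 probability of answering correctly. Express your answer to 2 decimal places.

0.70

P(θ) = c + (1 − c) · 1 / (1 + exp(−D·a(θ − b)))
Remove guessing floor: (0.26 − 0.13)/(1 − 0.13) = 0.1494
logit = ln(0.1494/0.8506) = -1.7391
θ = b + logit/(1.7·a) = 2.1 + (-1.7391)/1.2410 = 0.6986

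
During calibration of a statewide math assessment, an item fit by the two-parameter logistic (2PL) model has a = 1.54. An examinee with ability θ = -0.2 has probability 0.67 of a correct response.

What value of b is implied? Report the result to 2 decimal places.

-0.66

P(θ) = 1 / (1 + exp(−a(θ − b)))
logit(0.67) = ln(0.67/0.33) = 0.7082
b = θ − logit/(a) = -0.2 − 0.7082/1.5400 = -0.6599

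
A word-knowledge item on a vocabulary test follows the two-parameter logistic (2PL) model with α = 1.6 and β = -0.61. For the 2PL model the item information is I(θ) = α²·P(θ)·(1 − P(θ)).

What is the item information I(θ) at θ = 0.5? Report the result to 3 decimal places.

0.317

P = 1/(1+e^{-1.7760}) = 0.8552
P(1−P) = 0.8552 × 0.1448 = 0.1238
I = α² × P(1−P) = 1.6² × 0.1238 = 0.31701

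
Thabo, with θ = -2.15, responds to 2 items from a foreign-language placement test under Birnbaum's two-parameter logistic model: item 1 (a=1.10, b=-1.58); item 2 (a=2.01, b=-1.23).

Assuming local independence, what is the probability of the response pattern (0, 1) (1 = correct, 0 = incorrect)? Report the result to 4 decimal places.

P(θ) = 1 / (1 + exp(−a(θ − b)))
P_1 = 1/(1+e^{0.6270}) = 0.3482
P_2 = 1/(1+e^{1.8492}) = 0.1360
L = (1−P_1) × P_2 = 0.6518 × 0.1360 = 0.08862

0.0886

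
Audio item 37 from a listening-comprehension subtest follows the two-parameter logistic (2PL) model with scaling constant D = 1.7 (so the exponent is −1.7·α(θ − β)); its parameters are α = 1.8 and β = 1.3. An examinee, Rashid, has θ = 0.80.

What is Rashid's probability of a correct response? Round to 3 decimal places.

P(θ) = 1 / (1 + exp(−D·α(θ − β)))
Exponent: 1.7 × 1.8 × (0.80 − 1.3) = -1.5300
1/(1 + e^{1.5300}) = 0.1780
P = 0.1780

0.178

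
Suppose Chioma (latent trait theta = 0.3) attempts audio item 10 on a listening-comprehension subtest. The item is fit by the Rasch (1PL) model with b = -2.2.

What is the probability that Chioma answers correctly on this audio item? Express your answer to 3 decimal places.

P(theta) = 1 / (1 + exp(−(theta − b)))
Exponent: (0.3 − (-2.2)) = 2.5000
1/(1 + e^{-2.5000}) = 0.9241
P = 0.9241

0.924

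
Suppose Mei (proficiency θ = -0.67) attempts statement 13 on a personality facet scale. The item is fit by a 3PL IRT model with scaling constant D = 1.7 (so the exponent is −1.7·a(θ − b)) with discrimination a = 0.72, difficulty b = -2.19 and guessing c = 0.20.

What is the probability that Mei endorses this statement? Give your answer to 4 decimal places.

P(θ) = c + (1 − c) · 1 / (1 + exp(−D·a(θ − b)))
Exponent: 1.7 × 0.72 × (-0.67 − (-2.19)) = 1.8605
1/(1 + e^{-1.8605}) = 0.8654
P = 0.20 + 0.80 × 0.8654 = 0.8923

0.8923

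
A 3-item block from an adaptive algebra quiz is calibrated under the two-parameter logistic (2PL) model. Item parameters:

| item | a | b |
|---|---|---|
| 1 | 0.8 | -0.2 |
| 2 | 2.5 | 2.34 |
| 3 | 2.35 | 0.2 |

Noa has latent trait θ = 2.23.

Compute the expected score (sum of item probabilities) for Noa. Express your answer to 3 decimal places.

2.298

P(θ) = 1 / (1 + exp(−a(θ − b)))
P_1 = 1/(1+e^{-1.9440}) = 0.8748
P_2 = 1/(1+e^{0.2750}) = 0.4317
P_3 = 1/(1+e^{-4.7705}) = 0.9916
E[score] = 0.8748 + 0.4317 + 0.9916 = 2.2981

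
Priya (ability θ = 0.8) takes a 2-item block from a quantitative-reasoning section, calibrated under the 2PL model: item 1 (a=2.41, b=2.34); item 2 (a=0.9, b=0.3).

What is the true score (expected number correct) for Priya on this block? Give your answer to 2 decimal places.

P(θ) = 1 / (1 + exp(−a(θ − b)))
P_1 = 1/(1+e^{3.7114}) = 0.0239
P_2 = 1/(1+e^{-0.4500}) = 0.6106
E[score] = 0.0239 + 0.6106 = 0.6345

0.63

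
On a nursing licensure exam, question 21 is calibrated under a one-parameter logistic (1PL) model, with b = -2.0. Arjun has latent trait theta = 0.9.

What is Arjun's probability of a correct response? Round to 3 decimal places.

0.948

P(theta) = 1 / (1 + exp(−(theta − b)))
Exponent: (0.9 − (-2.0)) = 2.9000
1/(1 + e^{-2.9000}) = 0.9478
P = 0.9478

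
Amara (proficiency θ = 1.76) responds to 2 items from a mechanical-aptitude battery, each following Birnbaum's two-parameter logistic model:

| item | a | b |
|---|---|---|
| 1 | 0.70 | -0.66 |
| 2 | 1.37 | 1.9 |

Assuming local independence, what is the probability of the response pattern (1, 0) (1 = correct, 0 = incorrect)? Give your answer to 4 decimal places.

0.4628

P(θ) = 1 / (1 + exp(−a(θ − b)))
P_1 = 1/(1+e^{-1.6940}) = 0.8447
P_2 = 1/(1+e^{0.1918}) = 0.4522
L = P_1 × (1−P_2) = 0.8447 × 0.5478 = 0.46276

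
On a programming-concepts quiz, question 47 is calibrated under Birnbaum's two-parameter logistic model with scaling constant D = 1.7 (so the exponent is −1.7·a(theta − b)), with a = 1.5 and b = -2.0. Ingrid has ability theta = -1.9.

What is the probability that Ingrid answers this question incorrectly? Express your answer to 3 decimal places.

P(theta) = 1 / (1 + exp(−D·a(theta − b)))
Exponent: 1.7 × 1.5 × (-1.9 − (-2.0)) = 0.2550
1/(1 + e^{-0.2550}) = 0.5634
P = 0.5634
P(incorrect) = 1 − 0.5634 = 0.4366

0.437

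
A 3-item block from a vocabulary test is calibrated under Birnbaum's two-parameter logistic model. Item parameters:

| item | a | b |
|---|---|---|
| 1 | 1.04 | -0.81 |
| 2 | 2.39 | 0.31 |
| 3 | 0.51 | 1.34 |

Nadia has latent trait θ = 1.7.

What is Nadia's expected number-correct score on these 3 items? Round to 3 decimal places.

2.442

P(θ) = 1 / (1 + exp(−a(θ − b)))
P_1 = 1/(1+e^{-2.6104}) = 0.9315
P_2 = 1/(1+e^{-3.3221}) = 0.9652
P_3 = 1/(1+e^{-0.1836}) = 0.5458
E[score] = 0.9315 + 0.9652 + 0.5458 = 2.4425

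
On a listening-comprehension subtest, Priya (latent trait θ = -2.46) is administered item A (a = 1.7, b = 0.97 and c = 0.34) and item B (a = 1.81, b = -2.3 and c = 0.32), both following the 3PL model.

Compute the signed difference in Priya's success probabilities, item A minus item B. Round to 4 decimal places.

-0.2692

P(θ) = c + (1 − c) · 1 / (1 + exp(−a(θ − b)))
P_A = 0.3419
P_B = 0.6111
P_A − P_B = -0.2692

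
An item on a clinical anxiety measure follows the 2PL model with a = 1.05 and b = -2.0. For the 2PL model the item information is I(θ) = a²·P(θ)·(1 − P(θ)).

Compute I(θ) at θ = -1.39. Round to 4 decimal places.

P = 1/(1+e^{-0.6405}) = 0.6549
P(1−P) = 0.6549 × 0.3451 = 0.2260
I = a² × P(1−P) = 1.05² × 0.2260 = 0.24918

0.2492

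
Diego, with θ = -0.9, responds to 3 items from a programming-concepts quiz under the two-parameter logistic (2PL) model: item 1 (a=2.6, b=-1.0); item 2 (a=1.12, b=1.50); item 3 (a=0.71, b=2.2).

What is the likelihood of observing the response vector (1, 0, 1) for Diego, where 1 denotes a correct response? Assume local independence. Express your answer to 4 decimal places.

0.0527

P(θ) = 1 / (1 + exp(−a(θ − b)))
P_1 = 1/(1+e^{-0.2600}) = 0.5646
P_2 = 1/(1+e^{2.6880}) = 0.0637
P_3 = 1/(1+e^{2.2010}) = 0.0997
L = P_1 × (1−P_2) × P_3 = 0.5646 × 0.9363 × 0.0997 = 0.05269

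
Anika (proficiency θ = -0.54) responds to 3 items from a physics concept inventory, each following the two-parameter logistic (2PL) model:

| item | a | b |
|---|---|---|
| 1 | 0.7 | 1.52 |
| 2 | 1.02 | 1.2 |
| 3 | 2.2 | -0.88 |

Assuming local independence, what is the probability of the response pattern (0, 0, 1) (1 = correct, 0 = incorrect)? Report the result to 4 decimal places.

P(θ) = 1 / (1 + exp(−a(θ − b)))
P_1 = 1/(1+e^{1.4420}) = 0.1912
P_2 = 1/(1+e^{1.7748}) = 0.1449
P_3 = 1/(1+e^{-0.7480}) = 0.6787
L = (1−P_1) × (1−P_2) × P_3 = 0.8088 × 0.8551 × 0.6787 = 0.46938

0.4694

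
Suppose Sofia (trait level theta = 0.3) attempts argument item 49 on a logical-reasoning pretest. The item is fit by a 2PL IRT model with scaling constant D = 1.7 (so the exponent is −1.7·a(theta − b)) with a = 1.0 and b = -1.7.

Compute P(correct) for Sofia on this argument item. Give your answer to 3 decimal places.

0.968

P(theta) = 1 / (1 + exp(−D·a(theta − b)))
Exponent: 1.7 × 1.0 × (0.3 − (-1.7)) = 3.4000
1/(1 + e^{-3.4000}) = 0.9677
P = 0.9677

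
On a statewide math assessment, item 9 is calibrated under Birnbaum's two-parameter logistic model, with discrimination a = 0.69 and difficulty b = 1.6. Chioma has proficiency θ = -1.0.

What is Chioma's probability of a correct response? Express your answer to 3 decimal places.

0.143

P(θ) = 1 / (1 + exp(−a(θ − b)))
Exponent: 0.69 × (-1.0 − 1.6) = -1.7940
1/(1 + e^{1.7940}) = 0.1426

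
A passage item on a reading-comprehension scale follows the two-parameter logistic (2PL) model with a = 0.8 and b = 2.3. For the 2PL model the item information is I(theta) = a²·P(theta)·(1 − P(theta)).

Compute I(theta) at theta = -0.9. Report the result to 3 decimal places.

0.043

P = 1/(1+e^{2.5600}) = 0.0718
P(1−P) = 0.0718 × 0.9282 = 0.0666
I = a² × P(1−P) = 0.8² × 0.0666 = 0.04263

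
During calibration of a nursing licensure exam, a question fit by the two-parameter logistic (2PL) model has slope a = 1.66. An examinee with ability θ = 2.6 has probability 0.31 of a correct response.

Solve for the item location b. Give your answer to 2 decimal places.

3.08

P(θ) = 1 / (1 + exp(−a(θ − b)))
logit(0.31) = ln(0.31/0.69) = -0.8001
b = θ − logit/(a) = 2.6 − (-0.8001)/1.6600 = 3.0820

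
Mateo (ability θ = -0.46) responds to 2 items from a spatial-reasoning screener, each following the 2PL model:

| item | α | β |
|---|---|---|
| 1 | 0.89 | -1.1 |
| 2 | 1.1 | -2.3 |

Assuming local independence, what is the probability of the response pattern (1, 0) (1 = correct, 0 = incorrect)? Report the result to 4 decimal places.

0.0745

P(θ) = 1 / (1 + exp(−α(θ − β)))
P_1 = 1/(1+e^{-0.5696}) = 0.6387
P_2 = 1/(1+e^{-2.0240}) = 0.8833
L = P_1 × (1−P_2) = 0.6387 × 0.1167 = 0.07454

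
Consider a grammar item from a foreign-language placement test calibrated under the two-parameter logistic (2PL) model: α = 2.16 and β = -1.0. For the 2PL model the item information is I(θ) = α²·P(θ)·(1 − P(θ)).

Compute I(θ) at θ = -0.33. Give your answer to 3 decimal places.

0.719

P = 1/(1+e^{-1.4472}) = 0.8096
P(1−P) = 0.8096 × 0.1904 = 0.1542
I = α² × P(1−P) = 2.16² × 0.1542 = 0.71929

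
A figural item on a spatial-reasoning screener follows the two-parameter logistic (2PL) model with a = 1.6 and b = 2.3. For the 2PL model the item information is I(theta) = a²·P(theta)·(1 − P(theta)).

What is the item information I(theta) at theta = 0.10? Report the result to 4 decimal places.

P = 1/(1+e^{3.5200}) = 0.0287
P(1−P) = 0.0287 × 0.9713 = 0.0279
I = a² × P(1−P) = 1.6² × 0.0279 = 0.07148

0.0715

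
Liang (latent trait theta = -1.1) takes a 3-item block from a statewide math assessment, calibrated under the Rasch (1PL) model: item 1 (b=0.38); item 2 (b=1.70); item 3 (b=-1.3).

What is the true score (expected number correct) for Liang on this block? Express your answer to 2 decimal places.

P(theta) = 1 / (1 + exp(−(theta − b)))
P_1 = 1/(1+e^{1.4800}) = 0.1854
P_2 = 1/(1+e^{2.8000}) = 0.0573
P_3 = 1/(1+e^{-0.2000}) = 0.5498
E[score] = 0.1854 + 0.0573 + 0.5498 = 0.7926

0.79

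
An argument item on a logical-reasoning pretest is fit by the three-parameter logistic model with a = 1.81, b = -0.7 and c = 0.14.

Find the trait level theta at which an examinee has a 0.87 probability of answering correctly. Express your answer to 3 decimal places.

0.253

P(theta) = c + (1 − c) · 1 / (1 + exp(−a(theta − b)))
Remove guessing floor: (0.87 − 0.14)/(1 − 0.14) = 0.8488
logit = ln(0.8488/0.1512) = 1.7255
theta = b + logit/(a) = -0.7 + 1.7255/1.8100 = 0.2533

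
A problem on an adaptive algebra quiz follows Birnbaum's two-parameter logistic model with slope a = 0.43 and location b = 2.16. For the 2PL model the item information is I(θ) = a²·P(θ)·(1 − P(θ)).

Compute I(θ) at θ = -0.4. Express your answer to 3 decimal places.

0.035

P = 1/(1+e^{1.1008}) = 0.2496
P(1−P) = 0.2496 × 0.7504 = 0.1873
I = a² × P(1−P) = 0.43² × 0.1873 = 0.03463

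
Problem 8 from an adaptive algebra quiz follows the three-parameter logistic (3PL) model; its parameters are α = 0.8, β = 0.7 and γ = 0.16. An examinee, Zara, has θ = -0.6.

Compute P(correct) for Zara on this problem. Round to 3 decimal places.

0.379

P(θ) = γ + (1 − γ) · 1 / (1 + exp(−α(θ − β)))
Exponent: 0.8 × (-0.6 − 0.7) = -1.0400
1/(1 + e^{1.0400}) = 0.2611
P = 0.16 + 0.84 × 0.2611 = 0.3794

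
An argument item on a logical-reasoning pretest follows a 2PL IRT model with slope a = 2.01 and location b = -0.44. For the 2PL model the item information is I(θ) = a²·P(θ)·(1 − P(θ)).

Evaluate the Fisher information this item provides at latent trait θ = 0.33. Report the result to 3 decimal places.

P = 1/(1+e^{-1.5477}) = 0.8246
P(1−P) = 0.8246 × 0.1754 = 0.1446
I = a² × P(1−P) = 2.01² × 0.1446 = 0.58439

0.584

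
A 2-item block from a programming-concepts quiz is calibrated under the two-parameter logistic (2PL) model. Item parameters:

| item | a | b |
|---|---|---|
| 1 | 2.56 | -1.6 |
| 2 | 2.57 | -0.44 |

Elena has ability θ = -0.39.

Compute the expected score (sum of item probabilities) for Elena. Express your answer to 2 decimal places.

1.49

P(θ) = 1 / (1 + exp(−a(θ − b)))
P_1 = 1/(1+e^{-3.0976}) = 0.9568
P_2 = 1/(1+e^{-0.1285}) = 0.5321
E[score] = 0.9568 + 0.5321 = 1.4889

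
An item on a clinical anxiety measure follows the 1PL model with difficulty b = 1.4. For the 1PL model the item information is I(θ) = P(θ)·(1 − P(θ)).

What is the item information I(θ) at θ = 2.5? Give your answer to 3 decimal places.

0.187

P = 1/(1+e^{-1.1000}) = 0.7503
P(1−P) = 0.7503 × 0.2497 = 0.1874
I = P(1−P) = 0.18737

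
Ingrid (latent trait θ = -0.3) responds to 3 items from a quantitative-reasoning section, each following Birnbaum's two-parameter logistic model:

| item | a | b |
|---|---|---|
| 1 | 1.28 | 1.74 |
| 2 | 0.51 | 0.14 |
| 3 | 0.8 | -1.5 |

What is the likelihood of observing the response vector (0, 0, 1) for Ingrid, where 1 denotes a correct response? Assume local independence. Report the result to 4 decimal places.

0.3745

P(θ) = 1 / (1 + exp(−a(θ − b)))
P_1 = 1/(1+e^{2.6112}) = 0.0684
P_2 = 1/(1+e^{0.2244}) = 0.4441
P_3 = 1/(1+e^{-0.9600}) = 0.7231
L = (1−P_1) × (1−P_2) × P_3 = 0.9316 × 0.5559 × 0.7231 = 0.37446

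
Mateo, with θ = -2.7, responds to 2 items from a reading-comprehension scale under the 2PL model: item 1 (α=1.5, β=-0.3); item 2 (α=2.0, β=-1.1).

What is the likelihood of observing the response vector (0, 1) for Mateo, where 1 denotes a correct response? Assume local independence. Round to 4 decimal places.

0.0381

P(θ) = 1 / (1 + exp(−α(θ − β)))
P_1 = 1/(1+e^{3.6000}) = 0.0266
P_2 = 1/(1+e^{3.2000}) = 0.0392
L = (1−P_1) × P_2 = 0.9734 × 0.0392 = 0.03812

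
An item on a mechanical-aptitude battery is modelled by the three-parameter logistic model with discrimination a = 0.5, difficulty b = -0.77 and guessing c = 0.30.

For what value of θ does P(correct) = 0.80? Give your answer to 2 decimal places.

1.06

P(θ) = c + (1 − c) · 1 / (1 + exp(−a(θ − b)))
Remove guessing floor: (0.80 − 0.30)/(1 − 0.30) = 0.7143
logit = ln(0.7143/0.2857) = 0.9163
θ = b + logit/(a) = -0.77 + 0.9163/0.5000 = 1.0626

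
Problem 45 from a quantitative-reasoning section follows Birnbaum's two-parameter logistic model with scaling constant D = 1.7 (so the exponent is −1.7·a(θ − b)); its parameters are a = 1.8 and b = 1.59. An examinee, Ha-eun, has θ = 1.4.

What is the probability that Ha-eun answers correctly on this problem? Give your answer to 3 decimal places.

0.359

P(θ) = 1 / (1 + exp(−D·a(θ − b)))
Exponent: 1.7 × 1.8 × (1.4 − 1.59) = -0.5814
1/(1 + e^{0.5814}) = 0.3586
P = 0.3586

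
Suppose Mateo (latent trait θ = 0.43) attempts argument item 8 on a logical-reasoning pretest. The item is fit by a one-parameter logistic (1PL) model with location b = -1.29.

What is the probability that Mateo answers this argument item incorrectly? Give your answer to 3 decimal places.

0.152

P(θ) = 1 / (1 + exp(−(θ − b)))
Exponent: (0.43 − (-1.29)) = 1.7200
1/(1 + e^{-1.7200}) = 0.8481
P = 0.8481
P(incorrect) = 1 − 0.8481 = 0.1519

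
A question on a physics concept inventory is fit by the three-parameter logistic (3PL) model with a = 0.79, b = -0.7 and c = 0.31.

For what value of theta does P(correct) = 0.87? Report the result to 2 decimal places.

1.15

P(theta) = c + (1 − c) · 1 / (1 + exp(−a(theta − b)))
Remove guessing floor: (0.87 − 0.31)/(1 − 0.31) = 0.8116
logit = ln(0.8116/0.1884) = 1.4604
theta = b + logit/(a) = -0.7 + 1.4604/0.7900 = 1.1486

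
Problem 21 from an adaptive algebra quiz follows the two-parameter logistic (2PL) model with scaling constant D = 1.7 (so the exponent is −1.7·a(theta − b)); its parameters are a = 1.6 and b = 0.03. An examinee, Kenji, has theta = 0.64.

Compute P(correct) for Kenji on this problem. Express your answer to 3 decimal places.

P(theta) = 1 / (1 + exp(−D·a(theta − b)))
Exponent: 1.7 × 1.6 × (0.64 − 0.03) = 1.6592
1/(1 + e^{-1.6592}) = 0.8401
P = 0.8401

0.840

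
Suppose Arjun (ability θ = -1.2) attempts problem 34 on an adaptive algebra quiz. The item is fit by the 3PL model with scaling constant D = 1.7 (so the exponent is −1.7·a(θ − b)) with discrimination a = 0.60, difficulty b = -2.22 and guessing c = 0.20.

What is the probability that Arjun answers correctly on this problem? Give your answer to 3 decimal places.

P(θ) = c + (1 − c) · 1 / (1 + exp(−D·a(θ − b)))
Exponent: 1.7 × 0.60 × (-1.2 − (-2.22)) = 1.0404
1/(1 + e^{-1.0404}) = 0.7389
P = 0.20 + 0.80 × 0.7389 = 0.7911

0.791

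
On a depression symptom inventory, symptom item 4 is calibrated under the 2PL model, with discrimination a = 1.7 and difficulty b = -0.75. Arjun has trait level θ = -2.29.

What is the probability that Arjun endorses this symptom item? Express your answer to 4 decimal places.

0.0680

P(θ) = 1 / (1 + exp(−a(θ − b)))
Exponent: 1.7 × (-2.29 − (-0.75)) = -2.6180
1/(1 + e^{2.6180}) = 0.0680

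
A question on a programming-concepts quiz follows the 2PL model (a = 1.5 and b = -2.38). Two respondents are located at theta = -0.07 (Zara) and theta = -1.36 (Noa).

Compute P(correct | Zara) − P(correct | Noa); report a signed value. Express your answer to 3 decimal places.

P(theta) = 1 / (1 + exp(−a(theta − b)))
P(Zara) = 0.9697  [exponent 3.4650]
P(Noa) = 0.8220  [exponent 1.5300]
Difference = 0.9697 − 0.8220 = 0.1477

0.148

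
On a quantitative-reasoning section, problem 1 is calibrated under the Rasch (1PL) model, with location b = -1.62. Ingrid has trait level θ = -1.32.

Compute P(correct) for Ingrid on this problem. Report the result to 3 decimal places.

P(θ) = 1 / (1 + exp(−(θ − b)))
Exponent: (-1.32 − (-1.62)) = 0.3000
1/(1 + e^{-0.3000}) = 0.5744
P = 0.5744

0.574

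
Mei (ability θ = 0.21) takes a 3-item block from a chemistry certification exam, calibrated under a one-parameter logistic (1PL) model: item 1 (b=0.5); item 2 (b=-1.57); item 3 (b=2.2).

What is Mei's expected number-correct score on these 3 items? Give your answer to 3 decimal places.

P(θ) = 1 / (1 + exp(−(θ − b)))
P_1 = 1/(1+e^{0.2900}) = 0.4280
P_2 = 1/(1+e^{-1.7800}) = 0.8557
P_3 = 1/(1+e^{1.9900}) = 0.1203
E[score] = 0.4280 + 0.8557 + 0.1203 = 1.4040

1.404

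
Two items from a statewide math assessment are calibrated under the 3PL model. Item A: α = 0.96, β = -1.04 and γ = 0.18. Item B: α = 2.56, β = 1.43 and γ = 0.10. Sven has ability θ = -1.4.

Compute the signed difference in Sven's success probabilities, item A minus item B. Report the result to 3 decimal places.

0.419

P(θ) = γ + (1 − γ) · 1 / (1 + exp(−α(θ − β)))
P_A = 0.5198
P_B = 0.1006
P_A − P_B = 0.4192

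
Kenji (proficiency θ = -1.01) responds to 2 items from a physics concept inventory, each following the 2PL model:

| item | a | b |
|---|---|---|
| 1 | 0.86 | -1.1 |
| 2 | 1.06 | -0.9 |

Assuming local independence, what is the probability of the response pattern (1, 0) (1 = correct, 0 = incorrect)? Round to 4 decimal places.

P(θ) = 1 / (1 + exp(−a(θ − b)))
P_1 = 1/(1+e^{-0.0774}) = 0.5193
P_2 = 1/(1+e^{0.1166}) = 0.4709
L = P_1 × (1−P_2) = 0.5193 × 0.5291 = 0.27479

0.2748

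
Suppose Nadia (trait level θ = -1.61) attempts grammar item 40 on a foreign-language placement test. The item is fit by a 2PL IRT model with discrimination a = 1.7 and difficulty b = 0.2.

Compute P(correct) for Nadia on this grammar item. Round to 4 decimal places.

0.0441

P(θ) = 1 / (1 + exp(−a(θ − b)))
Exponent: 1.7 × (-1.61 − 0.2) = -3.0770
1/(1 + e^{3.0770}) = 0.0441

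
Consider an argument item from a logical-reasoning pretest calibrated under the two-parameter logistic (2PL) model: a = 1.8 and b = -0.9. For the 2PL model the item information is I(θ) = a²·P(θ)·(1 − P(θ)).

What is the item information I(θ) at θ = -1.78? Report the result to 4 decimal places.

0.4577

P = 1/(1+e^{1.5840}) = 0.1702
P(1−P) = 0.1702 × 0.8298 = 0.1413
I = a² × P(1−P) = 1.8² × 0.1413 = 0.45766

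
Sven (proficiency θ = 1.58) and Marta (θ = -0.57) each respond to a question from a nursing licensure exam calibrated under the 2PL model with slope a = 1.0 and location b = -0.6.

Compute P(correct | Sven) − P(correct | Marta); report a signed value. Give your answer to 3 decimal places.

P(θ) = 1 / (1 + exp(−a(θ − b)))
P(Sven) = 0.8984  [exponent 2.1800]
P(Marta) = 0.5075  [exponent 0.0300]
Difference = 0.8984 − 0.5075 = 0.3909

0.391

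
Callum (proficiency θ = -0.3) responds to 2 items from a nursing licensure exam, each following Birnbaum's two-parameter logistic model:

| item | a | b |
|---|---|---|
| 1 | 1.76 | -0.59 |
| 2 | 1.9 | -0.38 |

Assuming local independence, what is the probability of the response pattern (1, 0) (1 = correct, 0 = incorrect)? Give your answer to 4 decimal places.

0.2887

P(θ) = 1 / (1 + exp(−a(θ − b)))
P_1 = 1/(1+e^{-0.5104}) = 0.6249
P_2 = 1/(1+e^{-0.1520}) = 0.5379
L = P_1 × (1−P_2) = 0.6249 × 0.4621 = 0.28875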